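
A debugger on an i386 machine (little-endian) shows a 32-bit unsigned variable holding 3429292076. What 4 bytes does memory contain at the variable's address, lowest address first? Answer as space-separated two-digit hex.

2C D8 66 CC

3429292076 in hexadecimal, padded to 32 bits, is 0xCC66D82C.
Split into bytes (most-significant first): CC 66 D8 2C.
Little-endian stores the least-significant byte at the lowest address.
So at ascending addresses the bytes are 2C D8 66 CC.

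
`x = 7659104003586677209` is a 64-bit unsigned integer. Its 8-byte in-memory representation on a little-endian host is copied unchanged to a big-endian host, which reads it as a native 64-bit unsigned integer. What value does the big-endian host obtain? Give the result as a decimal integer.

7659104003586677209 in 64-bit hexadecimal is 0x6A4A9A82F78E59D9.
Stored little-endian, the bytes at ascending addresses are D9 59 8E F7 82 9A 4A 6A.
Read back as big-endian, the last byte is least significant, giving 0xD9598EF7829A4A6A.
0xD9598EF7829A4A6A = 15661706372856826474.

15661706372856826474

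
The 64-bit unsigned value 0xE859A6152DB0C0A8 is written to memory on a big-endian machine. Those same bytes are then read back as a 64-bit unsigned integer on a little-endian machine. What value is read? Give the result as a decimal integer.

12159912701583579624

Stored big-endian, the bytes at ascending addresses are E8 59 A6 15 2D B0 C0 A8.
Read back as little-endian, the first byte is least significant, giving 0xA8C0B02D15A659E8.
0xA8C0B02D15A659E8 = 12159912701583579624.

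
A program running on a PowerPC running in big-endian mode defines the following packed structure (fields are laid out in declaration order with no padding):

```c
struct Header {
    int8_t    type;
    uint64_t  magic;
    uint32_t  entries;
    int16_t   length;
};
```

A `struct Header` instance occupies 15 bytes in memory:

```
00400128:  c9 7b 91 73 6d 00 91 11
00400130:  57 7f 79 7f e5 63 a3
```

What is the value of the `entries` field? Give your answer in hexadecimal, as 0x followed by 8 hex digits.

0x7F797FE5

`entries` follows `type` (1 B), `magic` (8 B), so it starts at offset 1 + 8 = 9 and occupies 4 bytes.
Bytes at offsets 9..12: 7F 79 7F E5.
Big-endian: lowest address holds the most-significant byte.
The bytes are already most-significant first: 0x7F797FE5.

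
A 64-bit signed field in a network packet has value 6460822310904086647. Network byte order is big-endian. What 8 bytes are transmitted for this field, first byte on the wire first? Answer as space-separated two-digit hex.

59 A9 73 A9 2E 5B 40 77

6460822310904086647 in hexadecimal, padded to 64 bits, is 0x59A973A92E5B4077.
Split into bytes (most-significant first): 59 A9 73 A9 2E 5B 40 77.
Big-endian: lowest address holds the most-significant byte.
So the memory order matches the most-significant-first order: 59 A9 73 A9 2E 5B 40 77.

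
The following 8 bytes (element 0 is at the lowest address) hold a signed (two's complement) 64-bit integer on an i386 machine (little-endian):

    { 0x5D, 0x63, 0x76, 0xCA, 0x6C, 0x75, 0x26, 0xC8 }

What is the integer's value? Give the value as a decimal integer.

Little-endian stores the least-significant byte at the lowest address.
Reassemble most-significant byte first: C8 26 75 6C CA 76 63 5D → 0xC826756CCA76635D.
Top bit is set, so as a signed 64-bit value this is 0xC826756CCA76635D − 2^64 = -4024400106895285411.

-4024400106895285411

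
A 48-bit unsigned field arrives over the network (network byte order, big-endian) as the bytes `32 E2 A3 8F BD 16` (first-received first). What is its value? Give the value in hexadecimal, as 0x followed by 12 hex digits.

Big-endian: lowest address holds the most-significant byte.
The bytes are already most-significant first: 0x32E2A38FBD16.

0x32E2A38FBD16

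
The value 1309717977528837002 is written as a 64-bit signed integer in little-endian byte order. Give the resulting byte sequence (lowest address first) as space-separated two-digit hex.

8A A3 8C B6 8F 0D 2D 12

1309717977528837002 in hexadecimal, padded to 64 bits, is 0x122D0D8FB68CA38A.
Split into bytes (most-significant first): 12 2D 0D 8F B6 8C A3 8A.
In little-endian order the low byte comes first in memory.
So at ascending addresses the bytes are 8A A3 8C B6 8F 0D 2D 12.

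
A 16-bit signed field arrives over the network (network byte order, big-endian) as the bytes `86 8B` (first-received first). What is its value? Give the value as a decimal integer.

Big-endian: lowest address holds the most-significant byte.
The bytes are already most-significant first: 0x868B.
Top bit is set, so as a signed 16-bit value this is 0x868B − 2^16 = -31093.

-31093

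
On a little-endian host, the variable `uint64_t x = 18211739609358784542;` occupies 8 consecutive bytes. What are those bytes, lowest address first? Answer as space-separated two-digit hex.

1E D8 BD 4D AF 18 BD FC

18211739609358784542 in hexadecimal, padded to 64 bits, is 0xFCBD18AF4DBDD81E.
Split into bytes (most-significant first): FC BD 18 AF 4D BD D8 1E.
Little-endian: lowest address holds the least-significant byte.
So at ascending addresses the bytes are 1E D8 BD 4D AF 18 BD FC.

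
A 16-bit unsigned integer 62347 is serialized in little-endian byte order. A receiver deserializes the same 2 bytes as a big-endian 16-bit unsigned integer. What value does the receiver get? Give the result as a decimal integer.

62347 in 16-bit hexadecimal is 0xF38B.
Stored little-endian, the bytes at ascending addresses are 8B F3.
Read back as big-endian, the last byte is least significant, giving 0x8BF3.
0x8BF3 = 35827.

35827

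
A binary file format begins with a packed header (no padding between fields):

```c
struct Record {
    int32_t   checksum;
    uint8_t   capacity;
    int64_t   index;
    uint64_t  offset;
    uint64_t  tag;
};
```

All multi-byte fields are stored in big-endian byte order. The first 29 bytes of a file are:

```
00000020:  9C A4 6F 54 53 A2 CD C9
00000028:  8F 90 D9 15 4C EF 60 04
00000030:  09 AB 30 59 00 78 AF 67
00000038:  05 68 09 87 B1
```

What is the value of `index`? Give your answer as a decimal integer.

-6715489850891889332

`index` follows `checksum` (4 B), `capacity` (1 B), so it starts at offset 4 + 1 = 5 and occupies 8 bytes.
Bytes at offsets 5..12: A2 CD C9 8F 90 D9 15 4C.
Big-endian: lowest address holds the most-significant byte.
The bytes are already most-significant first: 0xA2CDC98F90D9154C.
Top bit is set, so as a signed 64-bit value this is 0xA2CDC98F90D9154C − 2^64 = -6715489850891889332.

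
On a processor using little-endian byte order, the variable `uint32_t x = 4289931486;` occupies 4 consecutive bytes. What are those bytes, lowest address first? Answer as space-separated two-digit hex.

4289931486 in hexadecimal, padded to 32 bits, is 0xFFB328DE.
Split into bytes (most-significant first): FF B3 28 DE.
In little-endian order the low byte comes first in memory.
So at ascending addresses the bytes are DE 28 B3 FF.

DE 28 B3 FF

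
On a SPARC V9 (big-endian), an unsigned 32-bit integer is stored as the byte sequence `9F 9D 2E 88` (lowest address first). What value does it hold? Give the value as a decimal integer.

In big-endian order the high byte comes first in memory.
The bytes are already most-significant first: 0x9F9D2E88.
0x9F9D2E88 = 2677878408.

2677878408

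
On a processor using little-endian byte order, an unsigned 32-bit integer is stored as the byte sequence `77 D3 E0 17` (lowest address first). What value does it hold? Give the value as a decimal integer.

400610167

Little-endian stores the least-significant byte at the lowest address.
Reassemble most-significant byte first: 17 E0 D3 77 → 0x17E0D377.
0x17E0D377 = 400610167.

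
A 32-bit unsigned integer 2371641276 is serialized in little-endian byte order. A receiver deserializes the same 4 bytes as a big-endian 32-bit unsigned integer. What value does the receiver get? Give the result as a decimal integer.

2371641276 in 32-bit hexadecimal is 0x8D5C5FBC.
Stored little-endian, the bytes at ascending addresses are BC 5F 5C 8D.
Read back as big-endian, the last byte is least significant, giving 0xBC5F5C8D.
0xBC5F5C8D = 3160366221.

3160366221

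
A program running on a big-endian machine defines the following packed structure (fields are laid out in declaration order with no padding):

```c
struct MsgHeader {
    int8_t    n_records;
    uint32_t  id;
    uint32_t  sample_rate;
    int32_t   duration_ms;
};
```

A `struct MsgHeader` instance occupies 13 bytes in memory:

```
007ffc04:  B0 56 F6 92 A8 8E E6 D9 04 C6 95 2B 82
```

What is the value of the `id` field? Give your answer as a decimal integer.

`id` follows `n_records` (1 byte), so it starts at byte offset 1 and occupies 4 bytes.
Bytes at offsets 1..4: 56 F6 92 A8.
Big-endian: lowest address holds the most-significant byte.
The bytes are already most-significant first: 0x56F692A8.
0x56F692A8 = 1458999976.

1458999976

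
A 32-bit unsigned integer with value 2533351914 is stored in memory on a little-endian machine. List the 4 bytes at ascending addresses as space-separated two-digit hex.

EA E1 FF 96

2533351914 in hexadecimal, padded to 32 bits, is 0x96FFE1EA.
Split into bytes (most-significant first): 96 FF E1 EA.
Little-endian stores the least-significant byte at the lowest address.
So at ascending addresses the bytes are EA E1 FF 96.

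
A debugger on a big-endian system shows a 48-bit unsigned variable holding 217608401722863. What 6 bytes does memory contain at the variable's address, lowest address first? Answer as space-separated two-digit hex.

217608401722863 in hexadecimal, padded to 48 bits, is 0xC5E9E77C1DEF.
Split into bytes (most-significant first): C5 E9 E7 7C 1D EF.
Big-endian: lowest address holds the most-significant byte.
So the memory order matches the most-significant-first order: C5 E9 E7 7C 1D EF.

C5 E9 E7 7C 1D EF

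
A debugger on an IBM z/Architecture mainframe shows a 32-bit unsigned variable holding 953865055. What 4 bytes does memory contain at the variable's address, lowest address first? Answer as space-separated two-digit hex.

953865055 in hexadecimal, padded to 32 bits, is 0x38DAD35F.
Split into bytes (most-significant first): 38 DA D3 5F.
Big-endian stores the most-significant byte at the lowest address.
So the memory order matches the most-significant-first order: 38 DA D3 5F.

38 DA D3 5F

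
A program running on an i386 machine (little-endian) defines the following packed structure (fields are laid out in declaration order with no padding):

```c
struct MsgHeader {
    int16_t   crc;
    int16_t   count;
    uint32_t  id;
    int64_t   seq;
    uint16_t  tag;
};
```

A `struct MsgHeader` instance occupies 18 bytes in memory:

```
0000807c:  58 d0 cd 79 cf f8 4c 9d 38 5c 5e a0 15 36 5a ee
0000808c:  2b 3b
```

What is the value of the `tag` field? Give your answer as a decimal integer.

`tag` follows `crc` (2 B), `count` (2 B), `id` (4 B), `seq` (8 B), so it starts at offset 2 + 2 + 4 + 8 = 16 and occupies 2 bytes.
Bytes at offsets 16..17: 2B 3B.
In little-endian order the low byte comes first in memory.
Reassemble most-significant byte first: 3B 2B → 0x3B2B.
0x3B2B = 15147.

15147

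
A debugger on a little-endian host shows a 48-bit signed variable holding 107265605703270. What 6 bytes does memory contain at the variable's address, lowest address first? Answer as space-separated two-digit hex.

66 16 53 B8 8E 61

107265605703270 in hexadecimal, padded to 48 bits, is 0x618EB8531666.
Split into bytes (most-significant first): 61 8E B8 53 16 66.
In little-endian order the low byte comes first in memory.
So at ascending addresses the bytes are 66 16 53 B8 8E 61.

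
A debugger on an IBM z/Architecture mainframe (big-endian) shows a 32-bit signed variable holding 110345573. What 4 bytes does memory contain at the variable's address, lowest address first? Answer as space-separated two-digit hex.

110345573 in hexadecimal, padded to 32 bits, is 0x0693BD65.
Split into bytes (most-significant first): 06 93 BD 65.
Big-endian: lowest address holds the most-significant byte.
So the memory order matches the most-significant-first order: 06 93 BD 65.

06 93 BD 65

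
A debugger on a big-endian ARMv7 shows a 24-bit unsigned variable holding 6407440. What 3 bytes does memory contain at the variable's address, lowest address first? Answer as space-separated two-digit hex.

6407440 in hexadecimal, padded to 24 bits, is 0x61C510.
Split into bytes (most-significant first): 61 C5 10.
Big-endian: lowest address holds the most-significant byte.
So the memory order matches the most-significant-first order: 61 C5 10.

61 C5 10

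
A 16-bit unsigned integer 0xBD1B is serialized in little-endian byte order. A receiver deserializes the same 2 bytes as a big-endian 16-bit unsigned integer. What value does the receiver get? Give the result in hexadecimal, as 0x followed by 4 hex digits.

0x1BBD

Stored little-endian, the bytes at ascending addresses are 1B BD.
Read back as big-endian, the last byte is least significant, giving 0x1BBD.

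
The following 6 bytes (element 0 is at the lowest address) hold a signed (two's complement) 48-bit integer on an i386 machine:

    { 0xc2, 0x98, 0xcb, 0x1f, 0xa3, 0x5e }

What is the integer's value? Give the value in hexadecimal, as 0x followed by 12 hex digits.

Little-endian: lowest address holds the least-significant byte.
Reassemble most-significant byte first: 5E A3 1F CB 98 C2 → 0x5EA31FCB98C2.

0x5EA31FCB98C2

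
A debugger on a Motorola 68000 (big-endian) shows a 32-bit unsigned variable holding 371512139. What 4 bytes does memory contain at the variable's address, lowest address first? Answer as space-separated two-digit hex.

16 24 D3 4B

371512139 in hexadecimal, padded to 32 bits, is 0x1624D34B.
Split into bytes (most-significant first): 16 24 D3 4B.
Big-endian: lowest address holds the most-significant byte.
So the memory order matches the most-significant-first order: 16 24 D3 4B.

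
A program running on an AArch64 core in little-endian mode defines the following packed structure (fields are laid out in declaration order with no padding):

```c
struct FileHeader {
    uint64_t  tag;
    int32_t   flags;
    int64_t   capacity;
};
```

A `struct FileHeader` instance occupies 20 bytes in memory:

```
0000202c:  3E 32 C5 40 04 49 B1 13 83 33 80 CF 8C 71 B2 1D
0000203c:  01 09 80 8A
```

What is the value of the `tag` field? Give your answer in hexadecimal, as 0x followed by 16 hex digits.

`tag` is the first field, at byte offset 0, occupying 8 bytes.
Bytes at offsets 0..7: 3E 32 C5 40 04 49 B1 13.
Little-endian stores the least-significant byte at the lowest address.
Reassemble most-significant byte first: 13 B1 49 04 40 C5 32 3E → 0x13B1490440C5323E.

0x13B1490440C5323E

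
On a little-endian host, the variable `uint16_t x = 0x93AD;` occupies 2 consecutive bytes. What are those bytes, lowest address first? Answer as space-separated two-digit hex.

Split into bytes (most-significant first): 93 AD.
In little-endian order the low byte comes first in memory.
So at ascending addresses the bytes are AD 93.

AD 93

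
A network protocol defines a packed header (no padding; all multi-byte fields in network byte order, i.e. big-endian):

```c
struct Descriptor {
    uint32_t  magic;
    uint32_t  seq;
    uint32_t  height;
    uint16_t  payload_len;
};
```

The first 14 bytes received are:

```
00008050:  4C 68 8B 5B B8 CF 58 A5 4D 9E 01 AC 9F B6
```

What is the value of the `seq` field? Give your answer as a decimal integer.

3100596389

`seq` follows `magic` (4 bytes), so it starts at byte offset 4 and occupies 4 bytes.
Bytes at offsets 4..7: B8 CF 58 A5.
Big-endian stores the most-significant byte at the lowest address.
The bytes are already most-significant first: 0xB8CF58A5.
0xB8CF58A5 = 3100596389.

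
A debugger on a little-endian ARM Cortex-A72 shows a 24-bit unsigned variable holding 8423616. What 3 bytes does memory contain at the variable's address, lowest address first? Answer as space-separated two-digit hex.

C0 88 80

8423616 in hexadecimal, padded to 24 bits, is 0x8088C0.
Split into bytes (most-significant first): 80 88 C0.
Little-endian: lowest address holds the least-significant byte.
So at ascending addresses the bytes are C0 88 80.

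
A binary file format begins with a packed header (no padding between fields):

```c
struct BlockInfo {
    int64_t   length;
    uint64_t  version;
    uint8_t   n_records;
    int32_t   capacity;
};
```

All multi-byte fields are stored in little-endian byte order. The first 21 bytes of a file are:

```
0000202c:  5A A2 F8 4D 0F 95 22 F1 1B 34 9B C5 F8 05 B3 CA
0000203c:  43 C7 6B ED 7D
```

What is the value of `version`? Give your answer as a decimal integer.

14606024582517961755

`version` follows `length` (8 bytes), so it starts at byte offset 8 and occupies 8 bytes.
Bytes at offsets 8..15: 1B 34 9B C5 F8 05 B3 CA.
Little-endian stores the least-significant byte at the lowest address.
Reassemble most-significant byte first: CA B3 05 F8 C5 9B 34 1B → 0xCAB305F8C59B341B.
0xCAB305F8C59B341B = 14606024582517961755.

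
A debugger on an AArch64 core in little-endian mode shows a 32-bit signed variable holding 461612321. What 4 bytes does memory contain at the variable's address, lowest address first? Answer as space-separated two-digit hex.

21 A5 83 1B

461612321 in hexadecimal, padded to 32 bits, is 0x1B83A521.
Split into bytes (most-significant first): 1B 83 A5 21.
Little-endian: lowest address holds the least-significant byte.
So at ascending addresses the bytes are 21 A5 83 1B.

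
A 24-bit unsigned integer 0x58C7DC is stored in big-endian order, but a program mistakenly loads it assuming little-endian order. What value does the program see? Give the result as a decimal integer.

14468952

Stored big-endian, the bytes at ascending addresses are 58 C7 DC.
Read back as little-endian, the first byte is least significant, giving 0xDCC758.
0xDCC758 = 14468952.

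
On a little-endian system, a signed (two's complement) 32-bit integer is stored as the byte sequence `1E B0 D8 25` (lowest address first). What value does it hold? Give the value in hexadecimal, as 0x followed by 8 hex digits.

0x25D8B01E

In little-endian order the low byte comes first in memory.
Reassemble most-significant byte first: 25 D8 B0 1E → 0x25D8B01E.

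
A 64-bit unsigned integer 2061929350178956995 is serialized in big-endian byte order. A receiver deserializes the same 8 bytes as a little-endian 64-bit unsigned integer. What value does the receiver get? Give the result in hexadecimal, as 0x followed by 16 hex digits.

2061929350178956995 in 64-bit hexadecimal is 0x1C9D71D1C55E66C3.
Stored big-endian, the bytes at ascending addresses are 1C 9D 71 D1 C5 5E 66 C3.
Read back as little-endian, the first byte is least significant, giving 0xC3665EC5D1719D1C.

0xC3665EC5D1719D1C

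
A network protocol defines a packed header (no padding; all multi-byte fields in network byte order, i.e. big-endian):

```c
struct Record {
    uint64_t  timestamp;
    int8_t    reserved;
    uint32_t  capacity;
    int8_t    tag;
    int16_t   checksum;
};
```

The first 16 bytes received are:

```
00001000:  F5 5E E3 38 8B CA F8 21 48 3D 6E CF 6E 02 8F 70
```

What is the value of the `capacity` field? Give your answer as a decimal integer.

1030672238

`capacity` follows `timestamp` (8 B), `reserved` (1 B), so it starts at offset 8 + 1 = 9 and occupies 4 bytes.
Bytes at offsets 9..12: 3D 6E CF 6E.
Big-endian stores the most-significant byte at the lowest address.
The bytes are already most-significant first: 0x3D6ECF6E.
0x3D6ECF6E = 1030672238.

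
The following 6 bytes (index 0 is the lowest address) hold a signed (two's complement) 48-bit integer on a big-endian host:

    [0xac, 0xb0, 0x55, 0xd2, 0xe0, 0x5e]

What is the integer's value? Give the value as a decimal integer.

-91601622605730

Big-endian stores the most-significant byte at the lowest address.
The bytes are already most-significant first: 0xACB055D2E05E.
Top bit is set, so as a signed 48-bit value this is 0xACB055D2E05E − 2^48 = -91601622605730.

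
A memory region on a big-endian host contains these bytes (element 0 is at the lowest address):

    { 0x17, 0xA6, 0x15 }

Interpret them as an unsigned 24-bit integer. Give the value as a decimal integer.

Big-endian: lowest address holds the most-significant byte.
The bytes are already most-significant first: 0x17A615.
0x17A615 = 1549845.

1549845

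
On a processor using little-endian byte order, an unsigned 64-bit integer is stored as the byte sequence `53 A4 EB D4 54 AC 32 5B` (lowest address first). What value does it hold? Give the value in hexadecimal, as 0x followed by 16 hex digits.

Little-endian stores the least-significant byte at the lowest address.
Reassemble most-significant byte first: 5B 32 AC 54 D4 EB A4 53 → 0x5B32AC54D4EBA453.

0x5B32AC54D4EBA453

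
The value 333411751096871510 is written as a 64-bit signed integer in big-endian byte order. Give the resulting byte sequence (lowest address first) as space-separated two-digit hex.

333411751096871510 in hexadecimal, padded to 64 bits, is 0x04A084389C11EA56.
Split into bytes (most-significant first): 04 A0 84 38 9C 11 EA 56.
Big-endian: lowest address holds the most-significant byte.
So the memory order matches the most-significant-first order: 04 A0 84 38 9C 11 EA 56.

04 A0 84 38 9C 11 EA 56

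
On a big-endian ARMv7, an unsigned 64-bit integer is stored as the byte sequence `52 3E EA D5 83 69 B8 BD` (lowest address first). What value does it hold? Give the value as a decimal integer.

5926432362419828925

Big-endian: lowest address holds the most-significant byte.
The bytes are already most-significant first: 0x523EEAD58369B8BD.
0x523EEAD58369B8BD = 5926432362419828925.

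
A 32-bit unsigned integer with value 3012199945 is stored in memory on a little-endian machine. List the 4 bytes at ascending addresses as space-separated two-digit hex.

3012199945 in hexadecimal, padded to 32 bits, is 0xB38A8609.
Split into bytes (most-significant first): B3 8A 86 09.
Little-endian: lowest address holds the least-significant byte.
So at ascending addresses the bytes are 09 86 8A B3.

09 86 8A B3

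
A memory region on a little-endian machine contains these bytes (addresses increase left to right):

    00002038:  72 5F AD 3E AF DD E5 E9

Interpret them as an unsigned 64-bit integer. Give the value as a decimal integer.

16854120925244514162

Little-endian: lowest address holds the least-significant byte.
Reassemble most-significant byte first: E9 E5 DD AF 3E AD 5F 72 → 0xE9E5DDAF3EAD5F72.
0xE9E5DDAF3EAD5F72 = 16854120925244514162.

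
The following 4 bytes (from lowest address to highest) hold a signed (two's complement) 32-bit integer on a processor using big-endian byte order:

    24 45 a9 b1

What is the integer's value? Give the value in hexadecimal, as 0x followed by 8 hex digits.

0x2445A9B1

Big-endian stores the most-significant byte at the lowest address.
The bytes are already most-significant first: 0x2445A9B1.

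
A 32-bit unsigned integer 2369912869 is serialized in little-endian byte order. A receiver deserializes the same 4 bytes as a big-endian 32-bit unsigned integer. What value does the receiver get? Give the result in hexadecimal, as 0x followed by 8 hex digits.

0x2500428D

2369912869 in 32-bit hexadecimal is 0x8D420025.
Stored little-endian, the bytes at ascending addresses are 25 00 42 8D.
Read back as big-endian, the last byte is least significant, giving 0x2500428D.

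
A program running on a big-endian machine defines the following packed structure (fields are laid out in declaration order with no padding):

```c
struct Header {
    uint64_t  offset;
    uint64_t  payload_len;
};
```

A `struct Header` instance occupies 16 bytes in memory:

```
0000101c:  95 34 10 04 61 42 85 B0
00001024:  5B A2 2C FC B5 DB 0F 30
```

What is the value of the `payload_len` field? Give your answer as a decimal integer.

`payload_len` follows `offset` (8 bytes), so it starts at byte offset 8 and occupies 8 bytes.
Bytes at offsets 8..15: 5B A2 2C FC B5 DB 0F 30.
Big-endian stores the most-significant byte at the lowest address.
The bytes are already most-significant first: 0x5BA22CFCB5DB0F30.
0x5BA22CFCB5DB0F30 = 6602889467572981552.

6602889467572981552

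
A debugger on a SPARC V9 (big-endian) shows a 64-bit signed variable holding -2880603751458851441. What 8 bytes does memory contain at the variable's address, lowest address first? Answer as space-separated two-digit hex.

D8 06 0A 26 6F A3 35 8F

Two's complement of -2880603751458851441 in 64 bits: 2880603751458851441 = 0x27F9F5D9905CCA71; invert → 0xD8060A266FA3358E; add 1 → 0xD8060A266FA3358F.
Split into bytes (most-significant first): D8 06 0A 26 6F A3 35 8F.
Big-endian stores the most-significant byte at the lowest address.
So the memory order matches the most-significant-first order: D8 06 0A 26 6F A3 35 8F.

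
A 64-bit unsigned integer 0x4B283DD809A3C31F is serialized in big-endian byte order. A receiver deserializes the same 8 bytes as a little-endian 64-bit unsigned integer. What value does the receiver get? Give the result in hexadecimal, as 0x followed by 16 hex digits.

Stored big-endian, the bytes at ascending addresses are 4B 28 3D D8 09 A3 C3 1F.
Read back as little-endian, the first byte is least significant, giving 0x1FC3A309D83D284B.

0x1FC3A309D83D284B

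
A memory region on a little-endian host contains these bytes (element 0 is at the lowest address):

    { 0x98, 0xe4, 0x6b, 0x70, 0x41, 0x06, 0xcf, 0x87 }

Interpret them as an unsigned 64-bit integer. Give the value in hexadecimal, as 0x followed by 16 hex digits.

0x87CF0641706BE498

In little-endian order the low byte comes first in memory.
Reassemble most-significant byte first: 87 CF 06 41 70 6B E4 98 → 0x87CF0641706BE498.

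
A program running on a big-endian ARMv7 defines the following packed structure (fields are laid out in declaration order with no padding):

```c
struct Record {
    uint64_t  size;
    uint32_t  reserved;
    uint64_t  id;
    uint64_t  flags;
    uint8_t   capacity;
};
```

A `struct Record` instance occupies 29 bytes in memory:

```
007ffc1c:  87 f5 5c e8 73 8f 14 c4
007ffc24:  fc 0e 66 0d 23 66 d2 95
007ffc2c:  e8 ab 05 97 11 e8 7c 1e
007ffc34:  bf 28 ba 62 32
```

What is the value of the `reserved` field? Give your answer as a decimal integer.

`reserved` follows `size` (8 bytes), so it starts at byte offset 8 and occupies 4 bytes.
Bytes at offsets 8..11: FC 0E 66 0D.
Big-endian: lowest address holds the most-significant byte.
The bytes are already most-significant first: 0xFC0E660D.
0xFC0E660D = 4228802061.

4228802061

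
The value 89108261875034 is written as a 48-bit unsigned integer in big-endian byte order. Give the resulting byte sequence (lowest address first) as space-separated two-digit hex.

89108261875034 in hexadecimal, padded to 48 bits, is 0x510B224BAD5A.
Split into bytes (most-significant first): 51 0B 22 4B AD 5A.
In big-endian order the high byte comes first in memory.
So the memory order matches the most-significant-first order: 51 0B 22 4B AD 5A.

51 0B 22 4B AD 5A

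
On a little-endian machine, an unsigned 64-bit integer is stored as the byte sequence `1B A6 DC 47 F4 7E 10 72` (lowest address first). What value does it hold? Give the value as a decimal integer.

Little-endian stores the least-significant byte at the lowest address.
Reassemble most-significant byte first: 72 10 7E F4 47 DC A6 1B → 0x72107EF447DCA61B.
0x72107EF447DCA61B = 8219208907593917979.

8219208907593917979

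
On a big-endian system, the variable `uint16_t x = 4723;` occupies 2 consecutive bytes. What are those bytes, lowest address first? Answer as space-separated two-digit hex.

12 73

4723 in hexadecimal, padded to 16 bits, is 0x1273.
Split into bytes (most-significant first): 12 73.
Big-endian stores the most-significant byte at the lowest address.
So the memory order matches the most-significant-first order: 12 73.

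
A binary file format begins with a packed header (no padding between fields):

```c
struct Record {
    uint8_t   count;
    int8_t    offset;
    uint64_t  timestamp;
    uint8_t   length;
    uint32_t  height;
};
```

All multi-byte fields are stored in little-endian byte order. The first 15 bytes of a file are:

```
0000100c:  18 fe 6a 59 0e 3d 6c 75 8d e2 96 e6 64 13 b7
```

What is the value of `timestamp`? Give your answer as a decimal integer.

16324833332029184362

`timestamp` follows `count` (1 B), `offset` (1 B), so it starts at offset 1 + 1 = 2 and occupies 8 bytes.
Bytes at offsets 2..9: 6A 59 0E 3D 6C 75 8D E2.
In little-endian order the low byte comes first in memory.
Reassemble most-significant byte first: E2 8D 75 6C 3D 0E 59 6A → 0xE28D756C3D0E596A.
0xE28D756C3D0E596A = 16324833332029184362.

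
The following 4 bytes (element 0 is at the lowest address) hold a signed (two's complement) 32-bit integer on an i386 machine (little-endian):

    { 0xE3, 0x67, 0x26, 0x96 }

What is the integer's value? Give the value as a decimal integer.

-1775867933

Little-endian stores the least-significant byte at the lowest address.
Reassemble most-significant byte first: 96 26 67 E3 → 0x962667E3.
Top bit is set, so as a signed 32-bit value this is 0x962667E3 − 2^32 = -1775867933.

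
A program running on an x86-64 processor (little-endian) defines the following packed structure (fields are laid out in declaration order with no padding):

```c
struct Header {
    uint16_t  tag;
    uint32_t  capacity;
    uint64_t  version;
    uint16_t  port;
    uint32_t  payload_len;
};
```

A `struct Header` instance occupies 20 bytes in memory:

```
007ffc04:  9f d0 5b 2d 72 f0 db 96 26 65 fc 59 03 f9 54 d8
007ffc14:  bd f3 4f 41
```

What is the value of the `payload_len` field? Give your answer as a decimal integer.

`payload_len` follows `tag` (2 B), `capacity` (4 B), `version` (8 B), `port` (2 B), so it starts at offset 2 + 4 + 8 + 2 = 16 and occupies 4 bytes.
Bytes at offsets 16..19: BD F3 4F 41.
In little-endian order the low byte comes first in memory.
Reassemble most-significant byte first: 41 4F F3 BD → 0x414FF3BD.
0x414FF3BD = 1095758781.

1095758781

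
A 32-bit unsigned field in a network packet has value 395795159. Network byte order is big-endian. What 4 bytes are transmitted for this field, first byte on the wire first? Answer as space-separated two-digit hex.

17 97 5A D7

395795159 in hexadecimal, padded to 32 bits, is 0x17975AD7.
Split into bytes (most-significant first): 17 97 5A D7.
In big-endian order the high byte comes first in memory.
So the memory order matches the most-significant-first order: 17 97 5A D7.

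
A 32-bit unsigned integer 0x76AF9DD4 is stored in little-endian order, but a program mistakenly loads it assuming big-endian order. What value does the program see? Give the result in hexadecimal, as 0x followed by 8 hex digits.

Stored little-endian, the bytes at ascending addresses are D4 9D AF 76.
Read back as big-endian, the last byte is least significant, giving 0xD49DAF76.

0xD49DAF76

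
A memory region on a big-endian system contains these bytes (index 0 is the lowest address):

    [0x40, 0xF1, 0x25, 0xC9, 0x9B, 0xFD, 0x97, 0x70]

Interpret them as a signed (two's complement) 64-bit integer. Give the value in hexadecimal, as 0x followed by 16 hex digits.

0x40F125C99BFD9770

Big-endian: lowest address holds the most-significant byte.
The bytes are already most-significant first: 0x40F125C99BFD9770.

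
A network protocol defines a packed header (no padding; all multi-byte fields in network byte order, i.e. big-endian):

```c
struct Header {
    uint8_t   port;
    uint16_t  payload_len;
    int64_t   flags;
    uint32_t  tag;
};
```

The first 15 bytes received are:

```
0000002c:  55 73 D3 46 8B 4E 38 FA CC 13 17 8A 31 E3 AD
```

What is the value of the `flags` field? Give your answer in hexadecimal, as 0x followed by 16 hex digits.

0x468B4E38FACC1317

`flags` follows `port` (1 B), `payload_len` (2 B), so it starts at offset 1 + 2 = 3 and occupies 8 bytes.
Bytes at offsets 3..10: 46 8B 4E 38 FA CC 13 17.
In big-endian order the high byte comes first in memory.
The bytes are already most-significant first: 0x468B4E38FACC1317.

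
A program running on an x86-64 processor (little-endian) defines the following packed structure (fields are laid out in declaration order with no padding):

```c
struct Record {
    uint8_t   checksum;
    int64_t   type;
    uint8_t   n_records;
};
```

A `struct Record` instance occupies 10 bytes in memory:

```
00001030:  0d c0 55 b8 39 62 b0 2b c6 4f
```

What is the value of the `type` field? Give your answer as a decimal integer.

`type` follows `checksum` (1 byte), so it starts at byte offset 1 and occupies 8 bytes.
Bytes at offsets 1..8: C0 55 B8 39 62 B0 2B C6.
Little-endian stores the least-significant byte at the lowest address.
Reassemble most-significant byte first: C6 2B B0 62 39 B8 55 C0 → 0xC62BB06239B855C0.
Top bit is set, so as a signed 64-bit value this is 0xC62BB06239B855C0 − 2^64 = -4167043094279596608.

-4167043094279596608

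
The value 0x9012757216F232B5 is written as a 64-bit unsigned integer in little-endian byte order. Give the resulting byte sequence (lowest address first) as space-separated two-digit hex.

Split into bytes (most-significant first): 90 12 75 72 16 F2 32 B5.
Little-endian stores the least-significant byte at the lowest address.
So at ascending addresses the bytes are B5 32 F2 16 72 75 12 90.

B5 32 F2 16 72 75 12 90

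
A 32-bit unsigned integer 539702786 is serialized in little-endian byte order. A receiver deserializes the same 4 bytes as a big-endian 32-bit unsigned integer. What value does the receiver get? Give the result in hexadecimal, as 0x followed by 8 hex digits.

0x02362B20

539702786 in 32-bit hexadecimal is 0x202B3602.
Stored little-endian, the bytes at ascending addresses are 02 36 2B 20.
Read back as big-endian, the last byte is least significant, giving 0x02362B20.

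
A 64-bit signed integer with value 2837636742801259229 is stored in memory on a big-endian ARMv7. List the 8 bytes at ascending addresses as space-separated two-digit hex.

27 61 4F 95 48 43 FA DD

2837636742801259229 in hexadecimal, padded to 64 bits, is 0x27614F954843FADD.
Split into bytes (most-significant first): 27 61 4F 95 48 43 FA DD.
Big-endian: lowest address holds the most-significant byte.
So the memory order matches the most-significant-first order: 27 61 4F 95 48 43 FA DD.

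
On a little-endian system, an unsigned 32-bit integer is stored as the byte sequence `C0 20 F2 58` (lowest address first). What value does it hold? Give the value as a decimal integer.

1492263104

Little-endian: lowest address holds the least-significant byte.
Reassemble most-significant byte first: 58 F2 20 C0 → 0x58F220C0.
0x58F220C0 = 1492263104.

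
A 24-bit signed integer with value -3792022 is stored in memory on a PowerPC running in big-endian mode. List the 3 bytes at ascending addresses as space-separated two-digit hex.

Two's complement of -3792022 in 24 bits: 3792022 = 0x39DC96; invert → 0xC62369; add 1 → 0xC6236A.
Split into bytes (most-significant first): C6 23 6A.
Big-endian stores the most-significant byte at the lowest address.
So the memory order matches the most-significant-first order: C6 23 6A.

C6 23 6A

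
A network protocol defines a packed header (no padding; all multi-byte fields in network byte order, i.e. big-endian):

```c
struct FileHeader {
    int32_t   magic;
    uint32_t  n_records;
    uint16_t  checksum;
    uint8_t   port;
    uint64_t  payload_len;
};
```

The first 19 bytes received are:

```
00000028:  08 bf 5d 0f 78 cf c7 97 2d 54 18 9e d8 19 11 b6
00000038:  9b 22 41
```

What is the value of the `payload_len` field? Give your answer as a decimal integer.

11445926016830874177

`payload_len` follows `magic` (4 B), `n_records` (4 B), `checksum` (2 B), `port` (1 B), so it starts at offset 4 + 4 + 2 + 1 = 11 and occupies 8 bytes.
Bytes at offsets 11..18: 9E D8 19 11 B6 9B 22 41.
In big-endian order the high byte comes first in memory.
The bytes are already most-significant first: 0x9ED81911B69B2241.
0x9ED81911B69B2241 = 11445926016830874177.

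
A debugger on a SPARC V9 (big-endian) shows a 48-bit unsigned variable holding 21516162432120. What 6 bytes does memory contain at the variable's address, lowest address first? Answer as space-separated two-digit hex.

21516162432120 in hexadecimal, padded to 48 bits, is 0x13919F37FC78.
Split into bytes (most-significant first): 13 91 9F 37 FC 78.
Big-endian: lowest address holds the most-significant byte.
So the memory order matches the most-significant-first order: 13 91 9F 37 FC 78.

13 91 9F 37 FC 78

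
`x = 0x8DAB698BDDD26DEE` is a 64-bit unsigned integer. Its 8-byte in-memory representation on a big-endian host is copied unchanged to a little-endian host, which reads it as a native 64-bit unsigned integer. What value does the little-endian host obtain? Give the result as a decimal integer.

17180620002456873869

Stored big-endian, the bytes at ascending addresses are 8D AB 69 8B DD D2 6D EE.
Read back as little-endian, the first byte is least significant, giving 0xEE6DD2DD8B69AB8D.
0xEE6DD2DD8B69AB8D = 17180620002456873869.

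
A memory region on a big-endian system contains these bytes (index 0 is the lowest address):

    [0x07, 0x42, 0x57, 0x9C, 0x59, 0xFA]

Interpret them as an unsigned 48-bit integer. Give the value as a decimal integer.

Big-endian: lowest address holds the most-significant byte.
The bytes are already most-significant first: 0x0742579C59FA.
0x0742579C59FA = 7981519100410.

7981519100410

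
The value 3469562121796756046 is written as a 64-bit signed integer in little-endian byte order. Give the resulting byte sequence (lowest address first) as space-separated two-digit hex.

4E A2 D8 03 5E 5C 26 30

3469562121796756046 in hexadecimal, padded to 64 bits, is 0x30265C5E03D8A24E.
Split into bytes (most-significant first): 30 26 5C 5E 03 D8 A2 4E.
In little-endian order the low byte comes first in memory.
So at ascending addresses the bytes are 4E A2 D8 03 5E 5C 26 30.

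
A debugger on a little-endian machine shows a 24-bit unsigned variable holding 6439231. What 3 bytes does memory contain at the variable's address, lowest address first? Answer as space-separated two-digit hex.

3F 41 62

6439231 in hexadecimal, padded to 24 bits, is 0x62413F.
Split into bytes (most-significant first): 62 41 3F.
Little-endian stores the least-significant byte at the lowest address.
So at ascending addresses the bytes are 3F 41 62.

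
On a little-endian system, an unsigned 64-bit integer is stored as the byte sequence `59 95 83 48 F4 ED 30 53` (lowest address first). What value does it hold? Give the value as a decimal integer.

5994552737474516313

Little-endian stores the least-significant byte at the lowest address.
Reassemble most-significant byte first: 53 30 ED F4 48 83 95 59 → 0x5330EDF448839559.
0x5330EDF448839559 = 5994552737474516313.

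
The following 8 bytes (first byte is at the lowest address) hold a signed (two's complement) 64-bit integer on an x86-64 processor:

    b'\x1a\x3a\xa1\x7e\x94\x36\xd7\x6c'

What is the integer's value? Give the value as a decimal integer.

Little-endian: lowest address holds the least-significant byte.
Reassemble most-significant byte first: 6C D7 36 94 7E A1 3A 1A → 0x6CD736947EA13A1A.
0x6CD736947EA13A1A = 7842797287496563226.

7842797287496563226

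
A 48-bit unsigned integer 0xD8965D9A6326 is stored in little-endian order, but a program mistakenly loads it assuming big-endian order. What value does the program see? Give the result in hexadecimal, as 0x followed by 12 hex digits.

0x26639A5D96D8

Stored little-endian, the bytes at ascending addresses are 26 63 9A 5D 96 D8.
Read back as big-endian, the last byte is least significant, giving 0x26639A5D96D8.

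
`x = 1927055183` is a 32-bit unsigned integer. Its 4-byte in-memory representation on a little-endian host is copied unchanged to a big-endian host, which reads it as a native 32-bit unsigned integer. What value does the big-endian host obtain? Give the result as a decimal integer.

1334303858

1927055183 in 32-bit hexadecimal is 0x72DC874F.
Stored little-endian, the bytes at ascending addresses are 4F 87 DC 72.
Read back as big-endian, the last byte is least significant, giving 0x4F87DC72.
0x4F87DC72 = 1334303858.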